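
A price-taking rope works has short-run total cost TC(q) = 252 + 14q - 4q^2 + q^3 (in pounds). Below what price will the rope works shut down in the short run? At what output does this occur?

The firm shuts down when price falls below the minimum of average variable cost. AVC = VC/q = 14 - 4q + q^2.
dAVC/dq = -4 + 2q = 0 gives q = 2. min AVC = 14 - 4·2 + 2^2 = 10.
For P < £10 the firm produces nothing.

£10 per unit, at q = 2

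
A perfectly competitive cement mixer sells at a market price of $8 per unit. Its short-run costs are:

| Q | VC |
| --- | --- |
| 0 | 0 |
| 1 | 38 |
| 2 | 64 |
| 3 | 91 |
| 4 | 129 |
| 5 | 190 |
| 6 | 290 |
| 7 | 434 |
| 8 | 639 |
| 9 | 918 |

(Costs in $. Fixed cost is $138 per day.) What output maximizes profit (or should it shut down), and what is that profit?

Q = 0 (shut down); profit = -$138

Profit at each row (π = 8Q − TC): Q=0: -138; Q=1: -168; Q=2: -186; Q=3: -205; Q=4: -235; Q=5: -288; Q=6: -380; Q=7: -516; Q=8: -713; Q=9: -984.
Profit is highest at Q = 0. Equivalently, the lowest AVC in the table is 91/3 ≈ $30.33 at Q = 3, and P = $8 falls below it — price never covers variable cost, so the firm shuts down and loses only its fixed cost.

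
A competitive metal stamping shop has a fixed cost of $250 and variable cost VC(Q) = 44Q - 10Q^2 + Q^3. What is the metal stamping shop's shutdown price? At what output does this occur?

The firm shuts down when price falls below the minimum of average variable cost. AVC = VC/Q = 44 - 10Q + Q^2.
At the minimum of AVC, MC = AVC. MC = 44 - 20Q + 3Q^2; setting MC = AVC gives 2Q^2 - 10Q = 0, so Q = 5. min AVC = 19.
For P < $19 the firm produces nothing.

$19 per unit, at Q = 5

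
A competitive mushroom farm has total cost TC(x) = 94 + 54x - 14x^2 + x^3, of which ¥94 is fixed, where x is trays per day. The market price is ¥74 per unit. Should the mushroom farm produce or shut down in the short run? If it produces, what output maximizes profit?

Strip out fixed cost: VC = 54x - 14x^2 + x^3. Then AVC = 54 - 14x + x^2 and MC = 54 - 28x + 3x^2.
The AVC parabola has its vertex at x = 14/2 = 7, where AVC = 54 - 14·7 + 7^2 = ¥5.
P = ¥74 exceeds min AVC = ¥5, so the firm stays open.
Set P = MC: 74 = 54 - 28x + 3x^2 → -20 - 28x + 3x^2 = 0. The roots are x = -2/3 and x = 10; the profit-maximizing output is on the rising part of MC, so x* = 10.
Check: AVC at x = 10 is ¥14 ≤ P, so revenue covers variable cost.
Profit = P·x − TC = 74·10 − 234 = ¥506.

Produce at x = 10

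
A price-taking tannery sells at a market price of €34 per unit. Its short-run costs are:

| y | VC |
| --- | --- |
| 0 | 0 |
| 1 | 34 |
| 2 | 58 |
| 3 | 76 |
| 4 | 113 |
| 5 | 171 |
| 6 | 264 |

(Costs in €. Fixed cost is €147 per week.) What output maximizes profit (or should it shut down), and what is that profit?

Tabulate TR − TC: y=0: -147; y=1: -147; y=2: -137; y=3: -121; y=4: -124; y=5: -148; y=6: -207.
Profit is maximized at y = 3. AVC there is 76/3 = €25.33 ≤ P, so producing beats shutting down (which would give -€147).

y = 3; profit = -€121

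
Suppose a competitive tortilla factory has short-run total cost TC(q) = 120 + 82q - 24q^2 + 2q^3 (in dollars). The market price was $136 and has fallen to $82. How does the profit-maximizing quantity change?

AVC = 82 - 24q + 2q^2, minimized at q = 6 where min AVC = $10. MC = 82 - 48q + 6q^2.
With P = $136 above the shutdown price, P = MC gives q = 9.
At P = $82 ≥ min AVC, set P = MC: q = 8. The firm stays open but cuts output.

Output falls from 9 to 8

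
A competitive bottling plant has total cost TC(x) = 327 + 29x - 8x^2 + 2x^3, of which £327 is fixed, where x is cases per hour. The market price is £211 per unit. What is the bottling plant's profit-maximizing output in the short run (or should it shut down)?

Strip out fixed cost: VC = 29x - 8x^2 + 2x^3. Then AVC = 29 - 8x + 2x^2 and MC = 29 - 16x + 6x^2.
AVC is minimized where dAVC/dx = -8 + 4x = 0, at x = 2; min AVC = 29 - 8·2 + 2·2^2 = £21.
P = £211 exceeds min AVC = £21, so the firm stays open.
Set P = MC: 211 = 29 - 16x + 6x^2 → -182 - 16x + 6x^2 = 0. The roots are x = -13/3 and x = 7; the profit-maximizing output is on the rising part of MC, so x* = 7.
Check: AVC at x = 7 is £71 ≤ P, so revenue covers variable cost.
Profit = P·x − TC = 211·7 − 824 = £653.

Produce at x = 7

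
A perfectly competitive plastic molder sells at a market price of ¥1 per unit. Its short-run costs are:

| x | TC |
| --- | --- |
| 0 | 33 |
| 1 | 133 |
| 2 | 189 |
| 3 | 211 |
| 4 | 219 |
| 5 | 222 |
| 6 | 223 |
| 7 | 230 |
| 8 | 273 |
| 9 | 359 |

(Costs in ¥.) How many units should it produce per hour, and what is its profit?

x = 0 (shut down); profit = -¥33

Tabulate TR − TC: x=0: -33; x=1: -132; x=2: -187; x=3: -208; x=4: -215; x=5: -217; x=6: -217; x=7: -223; x=8: -265; x=9: -350.
Profit is highest at x = 0. Equivalently, the lowest AVC in the table is 197/7 ≈ ¥28.14 at x = 7, and P = ¥1 falls below it — price never covers variable cost, so the firm shuts down and loses only its fixed cost.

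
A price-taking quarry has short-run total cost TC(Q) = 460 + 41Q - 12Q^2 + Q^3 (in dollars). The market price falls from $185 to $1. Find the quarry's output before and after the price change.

AVC = 41 - 12Q + Q^2, minimized at Q = 6 where min AVC = $5. MC = 41 - 24Q + 3Q^2.
At P = $185 ≥ min AVC, set P = MC on the rising branch: Q = 12.
At P = $1 < min AVC = $5, price no longer covers variable cost at any output, so the firm shuts down: Q = 0.

Output falls from 12 to 0 (the firm shuts down)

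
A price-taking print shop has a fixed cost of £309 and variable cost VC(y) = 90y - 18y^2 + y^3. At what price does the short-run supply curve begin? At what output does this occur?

The firm shuts down when price falls below the minimum of average variable cost. AVC = VC/y = 90 - 18y + y^2.
dAVC/dy = -18 + 2y = 0 gives y = 9. min AVC = 90 - 18·9 + 9^2 = 9.
For P < £9 the firm produces nothing.

£9 per unit, at y = 9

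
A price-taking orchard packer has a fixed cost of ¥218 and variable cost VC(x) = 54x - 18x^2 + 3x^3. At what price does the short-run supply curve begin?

The firm shuts down when price falls below the minimum of average variable cost. AVC = VC/x = 54 - 18x + 3x^2.
At the minimum of AVC, MC = AVC. MC = 54 - 36x + 9x^2; setting MC = AVC gives 6x^2 - 18x = 0, so x = 3. min AVC = 27.
For P < ¥27 the firm produces nothing.

¥27 per unit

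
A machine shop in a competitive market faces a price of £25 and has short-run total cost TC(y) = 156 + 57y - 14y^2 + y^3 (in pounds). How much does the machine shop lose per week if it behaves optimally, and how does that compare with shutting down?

Profit = -£28 at y = 8

AVC = 57 - 14y + y^2; min AVC = £8 at y = 7. Since P = £25 ≥ min AVC, the firm produces.
MC = 57 - 28y + 3y^2. Setting P = MC and taking the root on the rising branch gives y* = 8.
TR = 25·8 = 200. TC = 156 + 72 = 228. Profit = 200 − 228 = -£28.
By producing, the firm covers all variable cost plus £128 of fixed cost; shutting down would lose the full £156.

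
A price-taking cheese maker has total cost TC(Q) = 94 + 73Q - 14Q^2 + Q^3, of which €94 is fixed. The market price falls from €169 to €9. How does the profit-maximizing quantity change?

Output falls from 12 to 0 (the firm shuts down)

MC = 73 - 28Q + 3Q^2; the shutdown threshold is min AVC = €24 (at Q = 7).
With P = €169 above the shutdown price, P = MC gives Q = 12.
At P = €9 < min AVC = €24, price no longer covers variable cost at any output, so the firm shuts down: Q = 0.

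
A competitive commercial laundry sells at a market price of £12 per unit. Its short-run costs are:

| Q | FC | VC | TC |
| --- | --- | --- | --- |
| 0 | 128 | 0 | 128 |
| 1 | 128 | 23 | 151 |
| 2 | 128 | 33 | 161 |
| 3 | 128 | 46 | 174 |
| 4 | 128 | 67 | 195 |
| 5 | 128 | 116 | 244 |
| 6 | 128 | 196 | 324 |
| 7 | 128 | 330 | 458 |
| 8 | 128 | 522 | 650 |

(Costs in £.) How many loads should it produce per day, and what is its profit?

Profit at each row (π = 12Q − TC): Q=0: -128; Q=1: -139; Q=2: -137; Q=3: -138; Q=4: -147; Q=5: -184; Q=6: -252; Q=7: -374; Q=8: -554.
Profit is highest at Q = 0. Equivalently, the lowest AVC in the table is 46/3 ≈ £15.33 at Q = 3, and P = £12 falls below it — price never covers variable cost, so the firm shuts down and loses only its fixed cost.

Q = 0 (shut down); profit = -£128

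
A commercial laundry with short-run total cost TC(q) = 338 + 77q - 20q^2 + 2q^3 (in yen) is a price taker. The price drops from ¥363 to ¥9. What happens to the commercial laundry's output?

Output falls from 11 to 0 (the firm shuts down)

AVC = 77 - 20q + 2q^2, minimized at q = 5 where min AVC = ¥27. MC = 77 - 40q + 6q^2.
At P = ¥363 ≥ min AVC, set P = MC on the rising branch: q = 11.
At P = ¥9 < min AVC = ¥27, price no longer covers variable cost at any output, so the firm shuts down: q = 0.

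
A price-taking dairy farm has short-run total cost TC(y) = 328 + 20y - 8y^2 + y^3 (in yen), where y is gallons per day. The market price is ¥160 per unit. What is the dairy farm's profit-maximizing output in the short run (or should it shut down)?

Variable cost is VC = 20y - 8y^2 + y^3, so AVC = VC/y = 20 - 8y + y^2 and MC = dTC/dy = 20 - 16y + 3y^2.
AVC hits its minimum where MC = AVC, at y = 4, giving min AVC = 20 - 8·4 + 4^2 = ¥4.
Because ¥160 ≥ ¥4, revenue can cover variable cost; the firm operates.
P = MC gives -140 - 16y + 3y^2 = 0, with roots -14/3 and 10. Take the larger (rising MC): y* = 10.
Check: AVC at y = 10 is ¥40 ≤ P, so revenue covers variable cost.
Profit = P·y − TC = 160·10 − 728 = ¥872.

Produce at y = 10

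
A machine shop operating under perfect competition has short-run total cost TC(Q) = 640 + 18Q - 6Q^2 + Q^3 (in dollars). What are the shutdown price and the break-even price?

AVC = 18 - 6Q + Q^2; minimized at Q = 3, giving min AVC = $9. That is the shutdown price.
ATC = 640/Q + 18 - 6Q + Q^2. Setting dATC/dQ = −640/Q^2 − 6 + 2Q = 0 gives Q = 8 (since 2·8^3 − 6·8^2 = 640).
min ATC = 640/8 + 18 − 6·8 + 8^2 = $114. That is the break-even price.
Between these two prices the firm operates at a loss; above $114 it earns a profit.

Shutdown price = $9; break-even price = $114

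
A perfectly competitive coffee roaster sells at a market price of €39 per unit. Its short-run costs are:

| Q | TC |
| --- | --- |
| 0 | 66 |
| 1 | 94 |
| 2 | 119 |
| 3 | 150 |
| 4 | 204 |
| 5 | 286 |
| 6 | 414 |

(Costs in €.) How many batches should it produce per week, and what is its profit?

Compute π = P·Q − TC at each output: Q=0: -66; Q=1: -55; Q=2: -41; Q=3: -33; Q=4: -48; Q=5: -91; Q=6: -180.
Profit is maximized at Q = 3. AVC there is 84/3 = €28 ≤ P, so producing beats shutting down (which would give -€66).

Q = 3; profit = -€33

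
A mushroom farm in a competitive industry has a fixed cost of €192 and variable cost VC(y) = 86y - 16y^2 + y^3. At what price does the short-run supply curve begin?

The firm shuts down when price falls below the minimum of average variable cost. AVC = VC/y = 86 - 16y + y^2.
At the minimum of AVC, MC = AVC. MC = 86 - 32y + 3y^2; setting MC = AVC gives 2y^2 - 16y = 0, so y = 8. min AVC = 22.
The firm shuts down for any P below €22.

€22 per unit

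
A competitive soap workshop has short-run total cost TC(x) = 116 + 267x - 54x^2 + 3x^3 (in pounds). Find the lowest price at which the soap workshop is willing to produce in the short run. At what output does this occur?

Short-run supply begins at min AVC. From VC = 267x - 54x^2 + 3x^3, AVC = 267 - 54x + 3x^2.
At the minimum of AVC, MC = AVC. MC = 267 - 108x + 9x^2; setting MC = AVC gives 6x^2 - 54x = 0, so x = 9. min AVC = 24.
The firm shuts down for any P below £24.

£24 per unit, at x = 9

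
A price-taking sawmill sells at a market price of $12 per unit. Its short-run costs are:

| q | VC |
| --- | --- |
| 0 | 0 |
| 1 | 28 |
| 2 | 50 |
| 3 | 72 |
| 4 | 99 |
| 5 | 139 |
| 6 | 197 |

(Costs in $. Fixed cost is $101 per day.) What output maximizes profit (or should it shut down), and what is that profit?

Profit at each row (π = 12q − TC): q=0: -101; q=1: -117; q=2: -127; q=3: -137; q=4: -152; q=5: -180; q=6: -226.
Profit is highest at q = 0. Equivalently, the lowest AVC in the table is 72/3 ≈ $24 at q = 3, and P = $12 falls below it — price never covers variable cost, so the firm shuts down and loses only its fixed cost.

q = 0 (shut down); profit = -$101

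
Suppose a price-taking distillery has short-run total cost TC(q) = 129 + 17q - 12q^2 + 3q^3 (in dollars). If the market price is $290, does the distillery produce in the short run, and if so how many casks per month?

Produce at q = 7

Variable cost is VC = 17q - 12q^2 + 3q^3, so AVC = VC/q = 17 - 12q + 3q^2 and MC = dTC/dq = 17 - 24q + 9q^2.
AVC hits its minimum where MC = AVC, at q = 2, giving min AVC = 17 - 12·2 + 3·2^2 = $5.
P = $290 exceeds min AVC = $5, so the firm stays open.
Solving P = MC: -273 - 24q + 9q^2 = 0 ⇒ q = -13/3 or 7. On the upward-sloping branch, q* = 7.
Check: AVC at q = 7 is $80 ≤ P, so revenue covers variable cost.
Profit = P·q − TC = 290·7 − 689 = $1341.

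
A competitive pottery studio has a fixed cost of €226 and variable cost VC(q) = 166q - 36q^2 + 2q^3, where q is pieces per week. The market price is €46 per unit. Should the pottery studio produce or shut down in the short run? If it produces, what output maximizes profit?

Produce at q = 10

Strip out fixed cost: VC = 166q - 36q^2 + 2q^3. Then AVC = 166 - 36q + 2q^2 and MC = 166 - 72q + 6q^2.
The AVC parabola has its vertex at q = 36/4 = 9, where AVC = 166 - 36·9 + 2·9^2 = €4.
Since P = €46 ≥ min AVC = €4, price covers variable cost and the firm should produce.
Solving P = MC: 120 - 72q + 6q^2 = 0 ⇒ q = 2 or 10. On the upward-sloping branch, q* = 10.
Check: AVC at q = 10 is €6 ≤ P, so revenue covers variable cost.
Profit = P·q − TC = 46·10 − 286 = €174.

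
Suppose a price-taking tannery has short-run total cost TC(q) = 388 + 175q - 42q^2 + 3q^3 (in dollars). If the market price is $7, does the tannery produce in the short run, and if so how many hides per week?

Shut down

Strip out fixed cost: VC = 175q - 42q^2 + 3q^3. Then AVC = 175 - 42q + 3q^2 and MC = 175 - 84q + 9q^2.
AVC is minimized where dAVC/dq = -42 + 6q = 0, at q = 7; min AVC = 175 - 42·7 + 3·7^2 = $28.
Since P = $7 < min AVC = $28, price fails to cover variable cost at any output.
The firm minimizes its loss by shutting down and losing only its fixed cost of $388.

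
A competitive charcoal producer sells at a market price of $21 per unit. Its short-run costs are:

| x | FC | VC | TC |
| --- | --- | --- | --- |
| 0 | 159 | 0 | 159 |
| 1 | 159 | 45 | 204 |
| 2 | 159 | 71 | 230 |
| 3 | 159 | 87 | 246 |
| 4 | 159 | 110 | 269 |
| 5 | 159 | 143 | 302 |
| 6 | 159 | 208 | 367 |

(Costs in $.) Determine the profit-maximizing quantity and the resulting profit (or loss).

Profit at each row (π = 21x − TC): x=0: -159; x=1: -183; x=2: -188; x=3: -183; x=4: -185; x=5: -197; x=6: -241.
Profit is highest at x = 0. Equivalently, the lowest AVC in the table is 110/4 ≈ $27.50 at x = 4, and P = $21 falls below it — price never covers variable cost, so the firm shuts down and loses only its fixed cost.

x = 0 (shut down); profit = -$159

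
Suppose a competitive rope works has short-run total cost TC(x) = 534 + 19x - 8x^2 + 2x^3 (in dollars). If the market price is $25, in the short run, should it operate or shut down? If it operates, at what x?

Variable cost is VC = 19x - 8x^2 + 2x^3, so AVC = VC/x = 19 - 8x + 2x^2 and MC = dTC/dx = 19 - 16x + 6x^2.
AVC hits its minimum where MC = AVC, at x = 2, giving min AVC = 19 - 8·2 + 2·2^2 = $11.
Because $25 ≥ $11, revenue can cover variable cost; the firm operates.
P = MC gives -6 - 16x + 6x^2 = 0, with roots -1/3 and 3. Take the larger (rising MC): x* = 3.
Check: AVC at x = 3 is $13 ≤ P, so revenue covers variable cost.
Profit = P·x − TC = 25·3 − 573 = -$498, a loss, but smaller than the $534 fixed cost the firm would lose by shutting down.

Produce at x = 3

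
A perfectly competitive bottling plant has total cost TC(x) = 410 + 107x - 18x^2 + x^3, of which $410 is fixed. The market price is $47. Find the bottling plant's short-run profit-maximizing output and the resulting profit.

Profit = -$210 at x = 10

AVC = 107 - 18x + x^2 has its minimum $26 at x = 9; price $47 clears that bar, so the firm operates.
With MC = 107 - 36x + 3x^2, P = MC on the upward-sloping part at x* = 10.
TR = 47·10 = 470. TC = 410 + 270 = 680. Profit = 470 − 680 = -$210.
Shutting down would mean losing the fixed cost of $410, so operating at a loss of $210 is better by $200.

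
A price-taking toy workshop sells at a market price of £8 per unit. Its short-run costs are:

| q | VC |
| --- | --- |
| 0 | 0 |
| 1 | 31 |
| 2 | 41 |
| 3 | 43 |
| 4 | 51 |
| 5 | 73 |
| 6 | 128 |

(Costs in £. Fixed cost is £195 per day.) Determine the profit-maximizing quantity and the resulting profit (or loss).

Compute π = P·q − TC at each output: q=0: -195; q=1: -218; q=2: -220; q=3: -214; q=4: -214; q=5: -228; q=6: -275.
Profit is highest at q = 0. Equivalently, the lowest AVC in the table is 51/4 ≈ £12.75 at q = 4, and P = £8 falls below it — price never covers variable cost, so the firm shuts down and loses only its fixed cost.

q = 0 (shut down); profit = -£195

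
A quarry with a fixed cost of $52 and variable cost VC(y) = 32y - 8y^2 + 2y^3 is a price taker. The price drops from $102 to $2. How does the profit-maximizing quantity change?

Output falls from 5 to 0 (the firm shuts down)

MC = 32 - 16y + 6y^2; the shutdown threshold is min AVC = $24 (at y = 2).
At P = $102 ≥ min AVC, set P = MC on the rising branch: y = 5.
At P = $2 < min AVC = $24, price no longer covers variable cost at any output, so the firm shuts down: y = 0.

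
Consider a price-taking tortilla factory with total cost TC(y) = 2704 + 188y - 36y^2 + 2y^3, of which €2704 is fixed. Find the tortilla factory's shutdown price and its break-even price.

Shutdown price = min AVC. AVC = 188 - 36y + 2y^2, with vertex at y = 9 and minimum €26.
ATC = 2704/y + 188 - 36y + 2y^2. Setting dATC/dy = −2704/y^2 − 36 + 4y = 0 gives y = 13 (since 4·13^3 − 36·13^2 = 2704).
min ATC = 2704/13 + 188 − 36·13 + 2·13^2 = €266. That is the break-even price.
Between these two prices the firm operates at a loss; above €266 it earns a profit.

Shutdown price = €26; break-even price = €266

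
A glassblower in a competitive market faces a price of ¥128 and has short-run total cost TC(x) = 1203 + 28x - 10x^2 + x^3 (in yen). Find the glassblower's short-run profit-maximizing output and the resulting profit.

AVC = 28 - 10x + x^2; min AVC = ¥3 at x = 5. Since P = ¥128 ≥ min AVC, the firm produces.
With MC = 28 - 20x + 3x^2, P = MC on the upward-sloping part at x* = 10.
TR = 128·10 = 1280. TC = 1203 + 280 = 1483. Profit = 1280 − 1483 = -¥203.
That loss of ¥203 beats the ¥1203 the firm would lose by shutting down; producing recovers ¥1000 of fixed cost.

Profit = -¥203 at x = 10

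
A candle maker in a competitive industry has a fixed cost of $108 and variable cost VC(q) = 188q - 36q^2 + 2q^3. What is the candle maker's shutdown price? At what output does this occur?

$26 per unit, at q = 9

Short-run supply begins at min AVC. From VC = 188q - 36q^2 + 2q^3, AVC = 188 - 36q + 2q^2.
dAVC/dq = -36 + 4q = 0 gives q = 9. min AVC = 188 - 36·9 + 2·9^2 = 26.
So the shutdown price is $26.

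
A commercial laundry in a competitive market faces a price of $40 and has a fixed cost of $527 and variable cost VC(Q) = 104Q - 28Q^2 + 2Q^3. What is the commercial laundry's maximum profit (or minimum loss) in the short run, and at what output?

Profit = -$271 at Q = 8

AVC = 104 - 28Q + 2Q^2 has its minimum $6 at Q = 7; price $40 clears that bar, so the firm operates.
With MC = 104 - 56Q + 6Q^2, P = MC on the upward-sloping part at Q* = 8.
TR = 40·8 = 320. TC = 527 + 64 = 591. Profit = 320 − 591 = -$271.
By producing, the firm covers all variable cost plus $256 of fixed cost; shutting down would lose the full $527.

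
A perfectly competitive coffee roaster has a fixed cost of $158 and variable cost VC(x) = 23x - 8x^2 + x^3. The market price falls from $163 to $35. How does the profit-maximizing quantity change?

Output falls from 10 to 6

AVC = 23 - 8x + x^2, minimized at x = 4 where min AVC = $7. MC = 23 - 16x + 3x^2.
With P = $163 above the shutdown price, P = MC gives x = 10.
At P = $35 ≥ min AVC, set P = MC: x = 6. The firm stays open but cuts output.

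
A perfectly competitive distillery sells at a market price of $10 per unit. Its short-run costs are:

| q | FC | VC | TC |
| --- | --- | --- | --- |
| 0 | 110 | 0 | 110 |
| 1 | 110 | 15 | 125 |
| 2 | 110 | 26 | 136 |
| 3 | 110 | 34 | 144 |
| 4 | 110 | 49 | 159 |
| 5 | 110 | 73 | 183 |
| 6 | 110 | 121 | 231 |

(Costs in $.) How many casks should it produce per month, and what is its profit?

Tabulate TR − TC: q=0: -110; q=1: -115; q=2: -116; q=3: -114; q=4: -119; q=5: -133; q=6: -171.
Profit is highest at q = 0. Equivalently, the lowest AVC in the table is 34/3 ≈ $11.33 at q = 3, and P = $10 falls below it — price never covers variable cost, so the firm shuts down and loses only its fixed cost.

q = 0 (shut down); profit = -$110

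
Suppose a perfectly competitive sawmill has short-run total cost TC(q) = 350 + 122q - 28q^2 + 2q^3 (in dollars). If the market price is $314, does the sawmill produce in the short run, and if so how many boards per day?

Strip out fixed cost: VC = 122q - 28q^2 + 2q^3. Then AVC = 122 - 28q + 2q^2 and MC = 122 - 56q + 6q^2.
The AVC parabola has its vertex at q = 28/4 = 7, where AVC = 122 - 28·7 + 2·7^2 = $24.
P = $314 exceeds min AVC = $24, so the firm stays open.
P = MC gives -192 - 56q + 6q^2 = 0, with roots -8/3 and 12. Take the larger (rising MC): q* = 12.
Check: AVC at q = 12 is $74 ≤ P, so revenue covers variable cost.
Profit = P·q − TC = 314·12 − 1238 = $2530.

Produce at q = 12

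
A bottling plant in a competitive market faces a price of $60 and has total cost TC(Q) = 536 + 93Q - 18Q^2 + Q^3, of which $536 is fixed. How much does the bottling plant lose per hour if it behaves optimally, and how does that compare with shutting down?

AVC = 93 - 18Q + Q^2 has its minimum $12 at Q = 9; price $60 clears that bar, so the firm operates.
With MC = 93 - 36Q + 3Q^2, P = MC on the upward-sloping part at Q* = 11.
TR = 60·11 = 660. TC = 536 + 176 = 712. Profit = 660 − 712 = -$52.
By producing, the firm covers all variable cost plus $484 of fixed cost; shutting down would lose the full $536.

Profit = -$52 at Q = 11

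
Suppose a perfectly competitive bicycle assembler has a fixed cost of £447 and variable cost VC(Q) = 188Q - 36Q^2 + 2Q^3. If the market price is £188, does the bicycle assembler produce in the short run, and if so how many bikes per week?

Produce at Q = 12

Variable cost is VC = 188Q - 36Q^2 + 2Q^3, so AVC = VC/Q = 188 - 36Q + 2Q^2 and MC = dTC/dQ = 188 - 72Q + 6Q^2.
AVC hits its minimum where MC = AVC, at Q = 9, giving min AVC = 188 - 36·9 + 2·9^2 = £26.
Since P = £188 ≥ min AVC = £26, price covers variable cost and the firm should produce.
Set P = MC: 188 = 188 - 72Q + 6Q^2 → -72Q + 6Q^2 = 0. The roots are Q = 0 and Q = 12; the profit-maximizing output is on the rising part of MC, so Q* = 12.
Check: AVC at Q = 12 is £44 ≤ P, so revenue covers variable cost.
Profit = P·Q − TC = 188·12 − 975 = £1281.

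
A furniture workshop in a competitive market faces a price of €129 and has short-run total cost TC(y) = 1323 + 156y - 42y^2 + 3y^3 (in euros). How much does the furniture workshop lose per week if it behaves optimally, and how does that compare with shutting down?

AVC = 156 - 42y + 3y^2; min AVC = €9 at y = 7. Since P = €129 ≥ min AVC, the firm produces.
MC = 156 - 84y + 9y^2. Setting P = MC and taking the root on the rising branch gives y* = 9.
TR = 129·9 = 1161. TC = 1323 + 189 = 1512. Profit = 1161 − 1512 = -€351.
That loss of €351 beats the €1323 the firm would lose by shutting down; producing recovers €972 of fixed cost.

Profit = -€351 at y = 9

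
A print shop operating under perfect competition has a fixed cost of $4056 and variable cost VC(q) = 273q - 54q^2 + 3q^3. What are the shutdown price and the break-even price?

Shutdown price = $30; break-even price = $390

AVC = 273 - 54q + 3q^2; minimized at q = 9, giving min AVC = $30. That is the shutdown price.
ATC = 4056/q + 273 - 54q + 3q^2. Setting dATC/dq = −4056/q^2 − 54 + 6q = 0 gives q = 13 (since 6·13^3 − 54·13^2 = 4056).
min ATC = 4056/13 + 273 − 54·13 + 3·13^2 = $390. That is the break-even price.
For $30 ≤ P < $390 the firm produces at a loss; below $30 it shuts down.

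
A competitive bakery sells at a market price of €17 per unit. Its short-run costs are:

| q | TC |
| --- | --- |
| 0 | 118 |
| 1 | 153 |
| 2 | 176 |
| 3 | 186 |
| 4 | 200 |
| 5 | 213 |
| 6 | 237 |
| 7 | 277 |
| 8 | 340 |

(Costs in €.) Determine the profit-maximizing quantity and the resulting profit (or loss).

q = 0 (shut down); profit = -€118

Profit at each row (π = 17q − TC): q=0: -118; q=1: -136; q=2: -142; q=3: -135; q=4: -132; q=5: -128; q=6: -135; q=7: -158; q=8: -204.
Profit is highest at q = 0. Equivalently, the lowest AVC in the table is 95/5 ≈ €19 at q = 5, and P = €17 falls below it — price never covers variable cost, so the firm shuts down and loses only its fixed cost.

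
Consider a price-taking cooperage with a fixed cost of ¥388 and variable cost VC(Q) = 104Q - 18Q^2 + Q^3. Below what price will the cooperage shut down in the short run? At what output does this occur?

¥23 per unit, at Q = 9

The shutdown price is the minimum of AVC. VC = 104Q - 18Q^2 + Q^3, so AVC = 104 - 18Q + Q^2.
At the minimum of AVC, MC = AVC. MC = 104 - 36Q + 3Q^2; setting MC = AVC gives 2Q^2 - 18Q = 0, so Q = 9. min AVC = 23.
For P < ¥23 the firm produces nothing.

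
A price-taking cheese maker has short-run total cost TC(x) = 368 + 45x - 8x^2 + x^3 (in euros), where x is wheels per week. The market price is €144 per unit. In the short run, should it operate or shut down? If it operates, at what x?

Strip out fixed cost: VC = 45x - 8x^2 + x^3. Then AVC = 45 - 8x + x^2 and MC = 45 - 16x + 3x^2.
The AVC parabola has its vertex at x = 8/2 = 4, where AVC = 45 - 8·4 + 4^2 = €29.
Since P = €144 ≥ min AVC = €29, price covers variable cost and the firm should produce.
P = MC gives -99 - 16x + 3x^2 = 0, with roots -11/3 and 9. Take the larger (rising MC): x* = 9.
Check: AVC at x = 9 is €54 ≤ P, so revenue covers variable cost.
Profit = P·x − TC = 144·9 − 854 = €442.

Produce at x = 9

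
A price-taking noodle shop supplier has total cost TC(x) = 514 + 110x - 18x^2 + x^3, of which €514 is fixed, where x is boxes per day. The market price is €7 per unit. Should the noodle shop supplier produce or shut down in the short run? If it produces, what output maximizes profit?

Strip out fixed cost: VC = 110x - 18x^2 + x^3. Then AVC = 110 - 18x + x^2 and MC = 110 - 36x + 3x^2.
AVC is minimized where dAVC/dx = -18 + 2x = 0, at x = 9; min AVC = 110 - 18·9 + 9^2 = €29.
P = €7 lies below min AVC = €29; no output level covers variable cost.
The firm minimizes its loss by shutting down and losing only its fixed cost of €514.

Shut down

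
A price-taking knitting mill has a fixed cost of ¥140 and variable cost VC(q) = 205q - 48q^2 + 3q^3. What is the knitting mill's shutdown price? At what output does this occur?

¥13 per unit, at q = 8

The firm shuts down when price falls below the minimum of average variable cost. AVC = VC/q = 205 - 48q + 3q^2.
At the minimum of AVC, MC = AVC. MC = 205 - 96q + 9q^2; setting MC = AVC gives 6q^2 - 48q = 0, so q = 8. min AVC = 13.
The firm shuts down for any P below ¥13.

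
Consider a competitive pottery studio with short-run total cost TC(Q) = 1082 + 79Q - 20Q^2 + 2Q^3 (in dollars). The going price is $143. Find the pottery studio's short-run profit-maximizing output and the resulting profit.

Profit = -$314 at Q = 8

AVC = 79 - 20Q + 2Q^2 has its minimum $29 at Q = 5; price $143 clears that bar, so the firm operates.
With MC = 79 - 40Q + 6Q^2, P = MC on the upward-sloping part at Q* = 8.
TR = 143·8 = 1144. TC = 1082 + 376 = 1458. Profit = 1144 − 1458 = -$314.
Shutting down would mean losing the fixed cost of $1082, so operating at a loss of $314 is better by $768.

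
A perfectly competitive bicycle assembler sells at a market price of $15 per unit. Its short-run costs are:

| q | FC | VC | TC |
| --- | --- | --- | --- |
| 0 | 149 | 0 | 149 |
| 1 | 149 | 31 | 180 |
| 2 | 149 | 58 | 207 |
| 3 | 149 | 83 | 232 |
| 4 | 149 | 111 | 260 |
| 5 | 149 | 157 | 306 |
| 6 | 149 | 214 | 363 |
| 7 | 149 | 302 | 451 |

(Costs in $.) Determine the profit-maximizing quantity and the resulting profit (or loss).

Tabulate TR − TC: q=0: -149; q=1: -165; q=2: -177; q=3: -187; q=4: -200; q=5: -231; q=6: -273; q=7: -346.
Profit is highest at q = 0. Equivalently, the lowest AVC in the table is 83/3 ≈ $27.67 at q = 3, and P = $15 falls below it — price never covers variable cost, so the firm shuts down and loses only its fixed cost.

q = 0 (shut down); profit = -$149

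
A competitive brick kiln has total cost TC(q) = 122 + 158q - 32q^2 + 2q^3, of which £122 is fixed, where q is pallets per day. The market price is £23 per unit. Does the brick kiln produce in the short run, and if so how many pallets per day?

Shut down

Variable cost is VC = 158q - 32q^2 + 2q^3, so AVC = VC/q = 158 - 32q + 2q^2 and MC = dTC/dq = 158 - 64q + 6q^2.
AVC hits its minimum where MC = AVC, at q = 8, giving min AVC = 158 - 32·8 + 2·8^2 = £30.
Since P = £23 < min AVC = £30, price fails to cover variable cost at any output.
The firm minimizes its loss by shutting down and losing only its fixed cost of £122.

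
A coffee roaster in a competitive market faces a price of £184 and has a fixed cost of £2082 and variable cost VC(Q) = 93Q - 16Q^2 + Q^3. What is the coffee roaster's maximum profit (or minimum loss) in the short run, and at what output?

Profit = -£392 at Q = 13

AVC = 93 - 16Q + Q^2 has its minimum £29 at Q = 8; price £184 clears that bar, so the firm operates.
MC = 93 - 32Q + 3Q^2. Setting P = MC and taking the root on the rising branch gives Q* = 13.
TR = 184·13 = 2392. TC = 2082 + 702 = 2784. Profit = 2392 − 2784 = -£392.
By producing, the firm covers all variable cost plus £1690 of fixed cost; shutting down would lose the full £2082.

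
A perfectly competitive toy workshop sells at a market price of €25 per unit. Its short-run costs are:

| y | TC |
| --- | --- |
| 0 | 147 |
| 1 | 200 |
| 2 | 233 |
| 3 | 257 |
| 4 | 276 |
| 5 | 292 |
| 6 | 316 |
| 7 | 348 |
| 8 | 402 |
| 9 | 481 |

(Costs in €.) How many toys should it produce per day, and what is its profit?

y = 0 (shut down); profit = -€147

Compute π = P·y − TC at each output: y=0: -147; y=1: -175; y=2: -183; y=3: -182; y=4: -176; y=5: -167; y=6: -166; y=7: -173; y=8: -202; y=9: -256.
Profit is highest at y = 0. Equivalently, the lowest AVC in the table is 169/6 ≈ €28.17 at y = 6, and P = €25 falls below it — price never covers variable cost, so the firm shuts down and loses only its fixed cost.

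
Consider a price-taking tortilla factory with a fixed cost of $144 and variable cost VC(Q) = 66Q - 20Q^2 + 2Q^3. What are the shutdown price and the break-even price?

Shutdown price = min AVC. AVC = 66 - 20Q + 2Q^2, with vertex at Q = 5 and minimum $16.
ATC = 144/Q + 66 - 20Q + 2Q^2. Setting dATC/dQ = −144/Q^2 − 20 + 4Q = 0 gives Q = 6 (since 4·6^3 − 20·6^2 = 144).
min ATC = 144/6 + 66 − 20·6 + 2·6^2 = $42. That is the break-even price.
Between these two prices the firm operates at a loss; above $42 it earns a profit.

Shutdown price = $16; break-even price = $42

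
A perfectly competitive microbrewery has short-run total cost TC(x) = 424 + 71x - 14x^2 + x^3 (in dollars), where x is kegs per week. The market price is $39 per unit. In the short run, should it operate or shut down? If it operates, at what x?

Produce at x = 8

Variable cost is VC = 71x - 14x^2 + x^3, so AVC = VC/x = 71 - 14x + x^2 and MC = dTC/dx = 71 - 28x + 3x^2.
The AVC parabola has its vertex at x = 14/2 = 7, where AVC = 71 - 14·7 + 7^2 = $22.
Because $39 ≥ $22, revenue can cover variable cost; the firm operates.
Solving P = MC: 32 - 28x + 3x^2 = 0 ⇒ x = 4/3 or 8. On the upward-sloping branch, x* = 8.
Check: AVC at x = 8 is $23 ≤ P, so revenue covers variable cost.
Profit = P·x − TC = 39·8 − 608 = -$296, a loss, but smaller than the $424 fixed cost the firm would lose by shutting down.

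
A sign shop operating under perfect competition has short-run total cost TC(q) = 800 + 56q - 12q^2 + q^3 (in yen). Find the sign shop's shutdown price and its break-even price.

Shutdown price = ¥20; break-even price = ¥116

Shutdown price = min AVC. AVC = 56 - 12q + q^2, with vertex at q = 6 and minimum ¥20.
ATC = 800/q + 56 - 12q + q^2. Setting dATC/dq = −800/q^2 − 12 + 2q = 0 gives q = 10 (since 2·10^3 − 12·10^2 = 800).
min ATC = 800/10 + 56 − 12·10 + 10^2 = ¥116. That is the break-even price.
Between these two prices the firm operates at a loss; above ¥116 it earns a profit.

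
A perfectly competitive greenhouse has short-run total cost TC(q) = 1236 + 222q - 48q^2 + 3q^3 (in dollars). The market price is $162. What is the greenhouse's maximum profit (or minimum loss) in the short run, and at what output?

Profit = -$36 at q = 10

AVC = 222 - 48q + 3q^2; min AVC = $30 at q = 8. Since P = $162 ≥ min AVC, the firm produces.
With MC = 222 - 96q + 9q^2, P = MC on the upward-sloping part at q* = 10.
TR = 162·10 = 1620. TC = 1236 + 420 = 1656. Profit = 1620 − 1656 = -$36.
That loss of $36 beats the $1236 the firm would lose by shutting down; producing recovers $1200 of fixed cost.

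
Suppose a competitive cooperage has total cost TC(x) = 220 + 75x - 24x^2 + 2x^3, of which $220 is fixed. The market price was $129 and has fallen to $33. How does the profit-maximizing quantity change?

MC = 75 - 48x + 6x^2; the shutdown threshold is min AVC = $3 (at x = 6).
With P = $129 above the shutdown price, P = MC gives x = 9.
At P = $33 ≥ min AVC, set P = MC: x = 7. The firm stays open but cuts output.

Output falls from 9 to 7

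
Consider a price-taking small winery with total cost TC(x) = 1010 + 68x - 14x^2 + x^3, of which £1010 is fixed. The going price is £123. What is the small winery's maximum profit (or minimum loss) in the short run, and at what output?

Profit = -£42 at x = 11

AVC = 68 - 14x + x^2 has its minimum £19 at x = 7; price £123 clears that bar, so the firm operates.
With MC = 68 - 28x + 3x^2, P = MC on the upward-sloping part at x* = 11.
TR = 123·11 = 1353. TC = 1010 + 385 = 1395. Profit = 1353 − 1395 = -£42.
Shutting down would mean losing the fixed cost of £1010, so operating at a loss of £42 is better by £968.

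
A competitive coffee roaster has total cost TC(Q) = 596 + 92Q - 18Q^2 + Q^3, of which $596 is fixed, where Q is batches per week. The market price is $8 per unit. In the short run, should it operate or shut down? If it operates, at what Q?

Shut down

Strip out fixed cost: VC = 92Q - 18Q^2 + Q^3. Then AVC = 92 - 18Q + Q^2 and MC = 92 - 36Q + 3Q^2.
The AVC parabola has its vertex at Q = 18/2 = 9, where AVC = 92 - 18·9 + 9^2 = $11.
P = $8 lies below min AVC = $11; no output level covers variable cost.
Best response: produce nothing and absorb the $596 fixed cost.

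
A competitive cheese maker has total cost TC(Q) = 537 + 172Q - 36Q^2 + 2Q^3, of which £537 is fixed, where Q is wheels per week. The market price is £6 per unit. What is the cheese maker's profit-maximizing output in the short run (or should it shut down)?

Shut down

Variable cost is VC = 172Q - 36Q^2 + 2Q^3, so AVC = VC/Q = 172 - 36Q + 2Q^2 and MC = dTC/dQ = 172 - 72Q + 6Q^2.
AVC is minimized where dAVC/dQ = -36 + 4Q = 0, at Q = 9; min AVC = 172 - 36·9 + 2·9^2 = £10.
With P < min AVC (£6 < £10), every unit sold adds to the loss.
Best response: produce nothing and absorb the £537 fixed cost.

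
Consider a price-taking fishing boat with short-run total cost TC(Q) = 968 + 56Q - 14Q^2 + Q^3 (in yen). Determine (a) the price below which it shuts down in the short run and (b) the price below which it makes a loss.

Shutdown price = ¥7; break-even price = ¥111

AVC = 56 - 14Q + Q^2; minimized at Q = 7, giving min AVC = ¥7. That is the shutdown price.
ATC = 968/Q + 56 - 14Q + Q^2. Setting dATC/dQ = −968/Q^2 − 14 + 2Q = 0 gives Q = 11 (since 2·11^3 − 14·11^2 = 968).
min ATC = 968/11 + 56 − 14·11 + 11^2 = ¥111. That is the break-even price.
Between these two prices the firm operates at a loss; above ¥111 it earns a profit.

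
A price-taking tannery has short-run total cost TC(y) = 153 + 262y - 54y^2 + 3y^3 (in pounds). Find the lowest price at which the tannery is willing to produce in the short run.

£19 per unit

Short-run supply begins at min AVC. From VC = 262y - 54y^2 + 3y^3, AVC = 262 - 54y + 3y^2.
dAVC/dy = -54 + 6y = 0 gives y = 9. min AVC = 262 - 54·9 + 3·9^2 = 19.
The firm shuts down for any P below £19.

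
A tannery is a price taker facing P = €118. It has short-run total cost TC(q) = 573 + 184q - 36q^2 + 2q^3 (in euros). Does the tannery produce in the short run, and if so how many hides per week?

Strip out fixed cost: VC = 184q - 36q^2 + 2q^3. Then AVC = 184 - 36q + 2q^2 and MC = 184 - 72q + 6q^2.
AVC hits its minimum where MC = AVC, at q = 9, giving min AVC = 184 - 36·9 + 2·9^2 = €22.
P = €118 exceeds min AVC = €22, so the firm stays open.
P = MC gives 66 - 72q + 6q^2 = 0, with roots 1 and 11. Take the larger (rising MC): q* = 11.
Check: AVC at q = 11 is €30 ≤ P, so revenue covers variable cost.
Profit = P·q − TC = 118·11 − 903 = €395.

Produce at q = 11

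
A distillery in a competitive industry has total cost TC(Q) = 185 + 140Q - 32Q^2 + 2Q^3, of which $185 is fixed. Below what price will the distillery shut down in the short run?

$12 per unit

The shutdown price is the minimum of AVC. VC = 140Q - 32Q^2 + 2Q^3, so AVC = 140 - 32Q + 2Q^2.
At the minimum of AVC, MC = AVC. MC = 140 - 64Q + 6Q^2; setting MC = AVC gives 4Q^2 - 32Q = 0, so Q = 8. min AVC = 12.
For P < $12 the firm produces nothing.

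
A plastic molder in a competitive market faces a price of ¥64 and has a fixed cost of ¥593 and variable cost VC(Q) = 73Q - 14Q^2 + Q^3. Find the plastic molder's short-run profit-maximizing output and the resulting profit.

Profit = -¥269 at Q = 9

AVC = 73 - 14Q + Q^2; min AVC = ¥24 at Q = 7. Since P = ¥64 ≥ min AVC, the firm produces.
With MC = 73 - 28Q + 3Q^2, P = MC on the upward-sloping part at Q* = 9.
TR = 64·9 = 576. TC = 593 + 252 = 845. Profit = 576 − 845 = -¥269.
Shutting down would mean losing the fixed cost of ¥593, so operating at a loss of ¥269 is better by ¥324.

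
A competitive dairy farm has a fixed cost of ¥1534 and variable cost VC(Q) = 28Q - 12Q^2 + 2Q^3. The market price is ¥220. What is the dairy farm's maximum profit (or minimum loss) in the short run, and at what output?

AVC = 28 - 12Q + 2Q^2 has its minimum ¥10 at Q = 3; price ¥220 clears that bar, so the firm operates.
With MC = 28 - 24Q + 6Q^2, P = MC on the upward-sloping part at Q* = 8.
TR = 220·8 = 1760. TC = 1534 + 480 = 2014. Profit = 1760 − 2014 = -¥254.
That loss of ¥254 beats the ¥1534 the firm would lose by shutting down; producing recovers ¥1280 of fixed cost.

Profit = -¥254 at Q = 8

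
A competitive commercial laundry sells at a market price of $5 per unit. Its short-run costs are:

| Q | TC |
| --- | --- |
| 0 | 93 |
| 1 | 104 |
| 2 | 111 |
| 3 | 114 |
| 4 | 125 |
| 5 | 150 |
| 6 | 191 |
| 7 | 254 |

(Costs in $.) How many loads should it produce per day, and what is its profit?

Q = 0 (shut down); profit = -$93

Tabulate TR − TC: Q=0: -93; Q=1: -99; Q=2: -101; Q=3: -99; Q=4: -105; Q=5: -125; Q=6: -161; Q=7: -219.
Profit is highest at Q = 0. Equivalently, the lowest AVC in the table is 21/3 ≈ $7 at Q = 3, and P = $5 falls below it — price never covers variable cost, so the firm shuts down and loses only its fixed cost.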